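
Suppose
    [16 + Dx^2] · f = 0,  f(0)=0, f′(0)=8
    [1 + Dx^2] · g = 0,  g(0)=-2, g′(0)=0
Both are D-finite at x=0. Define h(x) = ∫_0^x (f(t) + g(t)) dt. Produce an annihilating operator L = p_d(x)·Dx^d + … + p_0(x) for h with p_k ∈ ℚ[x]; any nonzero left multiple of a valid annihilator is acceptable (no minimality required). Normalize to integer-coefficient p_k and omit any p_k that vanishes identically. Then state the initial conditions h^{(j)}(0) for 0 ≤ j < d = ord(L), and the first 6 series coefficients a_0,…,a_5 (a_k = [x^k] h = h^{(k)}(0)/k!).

L = 16·Dx + 17·Dx^3 + Dx^5  (order 5).
h: a_k = 0, -2, 4, 1/3, -16/3, -1/60, …
ICs: h(0) = 0, h′(0) = -2, h′′(0) = 8, h′′′(0) = 2, h′′′′(0) = -128.

f: a_k = 0, 8, 0, -64/3, 0, 256/15, …
g: a_k = -2, 0, 1, 0, -1/12, 0, …
f+g: L₀ = lclm(L_f,L_g), ord ≤ 2+2.
Integrate: L := L₀·Dx.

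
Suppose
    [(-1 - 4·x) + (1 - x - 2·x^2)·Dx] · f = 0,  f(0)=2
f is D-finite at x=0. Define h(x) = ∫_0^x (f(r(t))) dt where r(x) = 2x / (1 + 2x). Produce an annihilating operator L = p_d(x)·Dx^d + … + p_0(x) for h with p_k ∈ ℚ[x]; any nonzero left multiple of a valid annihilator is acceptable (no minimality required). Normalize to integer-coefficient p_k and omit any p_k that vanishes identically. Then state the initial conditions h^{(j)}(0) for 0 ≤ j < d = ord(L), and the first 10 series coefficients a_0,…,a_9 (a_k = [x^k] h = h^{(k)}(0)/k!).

f: a_k = 2, 2, 6, 10, 22, 42, 86, 170, 342, 682, …
f∘r: x↦r, Dx↦Dx/r' in L_f ⇒ L₀.
h=∫h₀ ⇒ L = L₀·Dx.
L = (2 + 20·x)·Dx + (-1 - 4·x + 4·x^2 + 16·x^3)·Dx^2  (order 2).
h: a_k = 0, 2, 2, 16/3, 0, 128/5, -128/3, 1536/7, -640, 22528/9, …
ICs: h(0) = 0, h′(0) = 2.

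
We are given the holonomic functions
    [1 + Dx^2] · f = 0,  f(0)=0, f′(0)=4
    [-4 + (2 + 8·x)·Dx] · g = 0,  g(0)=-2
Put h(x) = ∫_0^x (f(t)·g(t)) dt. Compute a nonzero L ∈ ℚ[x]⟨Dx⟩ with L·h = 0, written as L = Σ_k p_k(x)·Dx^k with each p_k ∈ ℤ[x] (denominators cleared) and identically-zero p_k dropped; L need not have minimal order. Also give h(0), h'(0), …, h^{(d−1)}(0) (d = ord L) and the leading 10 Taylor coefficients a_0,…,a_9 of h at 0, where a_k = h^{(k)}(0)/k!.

f: a_k = 0, 4, 0, -2/3, 0, 1/30, 0, -1/1260, 0, 1/90720, …
g: a_k = -2, -4, 4, -8, 20, -56, 168, -528, 1716, -5720, …
Product ⇒ symmetric product L₀, ord ≤ 2.
Integrate: L := L₀·Dx.
L = (13 + 8·x + 16·x^2)·Dx + (-4 - 16·x)·Dx^2 + (1 + 8·x + 16·x^2)·Dx^3  (order 3).
h: a_k = 0, 0, -4, -16/3, 13/3, -88/15, 1159/90, -1094/35, 83009/1008, -653603/2835, …
ICs: h(0) = 0, h′(0) = 0, h′′(0) = -8.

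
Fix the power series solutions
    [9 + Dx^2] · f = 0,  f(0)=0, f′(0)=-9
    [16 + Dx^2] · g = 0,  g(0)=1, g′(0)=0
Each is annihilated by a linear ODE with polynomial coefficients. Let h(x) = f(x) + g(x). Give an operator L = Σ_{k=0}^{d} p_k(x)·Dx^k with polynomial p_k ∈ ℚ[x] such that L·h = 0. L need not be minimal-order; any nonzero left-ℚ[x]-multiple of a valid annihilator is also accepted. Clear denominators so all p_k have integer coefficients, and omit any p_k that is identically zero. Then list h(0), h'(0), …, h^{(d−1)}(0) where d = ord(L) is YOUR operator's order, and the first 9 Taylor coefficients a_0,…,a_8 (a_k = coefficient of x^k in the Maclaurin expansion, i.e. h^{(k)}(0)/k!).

f: a_k = 0, -9, 0, 27/2, 0, -243/40, 0, 729/560, 0, …
g: a_k = 1, 0, -8, 0, 32/3, 0, -256/45, 0, 512/315, …
h₀=f+g: left-lcm gives L₀, ord ≤ 4.
L = 144 + 25·Dx^2 + Dx^4  (order 4).
h: a_k = 1, -9, -8, 27/2, 32/3, -243/40, -256/45, 729/560, 512/315, …
ICs: h(0) = 1, h′(0) = -9, h′′(0) = -16, h′′′(0) = 81.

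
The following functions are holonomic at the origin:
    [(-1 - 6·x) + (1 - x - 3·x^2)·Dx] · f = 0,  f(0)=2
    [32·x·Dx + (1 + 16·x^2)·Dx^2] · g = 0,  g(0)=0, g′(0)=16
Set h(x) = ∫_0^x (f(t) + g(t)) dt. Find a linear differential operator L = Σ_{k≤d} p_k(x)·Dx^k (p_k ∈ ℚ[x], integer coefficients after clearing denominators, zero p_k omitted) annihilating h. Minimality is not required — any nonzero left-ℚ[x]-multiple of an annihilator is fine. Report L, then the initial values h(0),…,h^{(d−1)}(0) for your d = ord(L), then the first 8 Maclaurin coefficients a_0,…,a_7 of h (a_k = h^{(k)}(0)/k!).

L = (-128 + 512·x + 10560·x^2 + 25344·x^3 + 95904·x^4 + 41472·x^6)·Dx^2 + (37 + 208·x - 206·x^2 + 1476·x^3 + 24336·x^4 + 66528·x^5 + 6912·x^6 + 41472·x^7)·Dx^3 + (-4 - 21·x - 198·x^2 - 90·x^3 - 1775·x^4 + 4080·x^5 + 6336·x^6 + 2304·x^7 + 6912·x^8)·Dx^4  (order 4).
h: a_k = 0, 2, 9, 8/3, -107/6, 38/5, 2248/15, 194/7, …
ICs: h(0) = 0, h′(0) = 2, h′′(0) = 18, h′′′(0) = 16.

f: a_k = 2, 2, 8, 14, 38, 80, 194, 434, …
g: a_k = 0, 16, 0, -256/3, 0, 4096/5, 0, -65536/7, …
L₀ := lclm(L_f,L_g); ord L₀ ≤ 1+2.
h=∫h₀ ⇒ L = L₀·Dx.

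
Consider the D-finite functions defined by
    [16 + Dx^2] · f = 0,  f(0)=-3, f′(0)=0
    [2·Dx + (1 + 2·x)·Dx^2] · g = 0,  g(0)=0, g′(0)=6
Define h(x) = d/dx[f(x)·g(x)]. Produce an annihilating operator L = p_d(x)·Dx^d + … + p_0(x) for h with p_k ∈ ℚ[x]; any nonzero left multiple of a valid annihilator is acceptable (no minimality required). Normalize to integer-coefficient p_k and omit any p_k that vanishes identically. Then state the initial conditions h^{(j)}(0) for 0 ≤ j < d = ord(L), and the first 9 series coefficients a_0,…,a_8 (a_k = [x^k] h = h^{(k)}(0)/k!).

L = (-896 + 28672·x + 282624·x^2 + 1032192·x^3 + 1826816·x^4 + 1572864·x^5 + 524288·x^6) + (576 + 12416·x + 66560·x^2 + 153600·x^3 + 163840·x^4 + 65536·x^5)·Dx + (280 + 6592·x + 44480·x^2 + 141312·x^3 + 234496·x^4 + 196608·x^5 + 65536·x^6)·Dx^2 + (36 + 776·x + 4160·x^2 + 9600·x^3 + 10240·x^4 + 4096·x^5)·Dx^3 + (21 + 300·x + 1676·x^2 + 4800·x^3 + 7520·x^4 + 6144·x^5 + 2048·x^6)·Dx^4  (order 4).
h: a_k = -18, 36, 360, -432, -288, 0, 4992/5, -7936/5, 93696/35, …
ICs: h(0) = -18, h′(0) = 36, h′′(0) = 720, h′′′(0) = -2592.

f: a_k = -3, 0, 24, 0, -32, 0, 256/15, 0, -512/105, …
g: a_k = 0, 6, -6, 8, -12, 96/5, -32, 384/7, -96, …
Sym-product of L_f,L_g gives L₀ (≤ ord 4).
h=h₀': d/dx-closure on L₀ ⇒ L.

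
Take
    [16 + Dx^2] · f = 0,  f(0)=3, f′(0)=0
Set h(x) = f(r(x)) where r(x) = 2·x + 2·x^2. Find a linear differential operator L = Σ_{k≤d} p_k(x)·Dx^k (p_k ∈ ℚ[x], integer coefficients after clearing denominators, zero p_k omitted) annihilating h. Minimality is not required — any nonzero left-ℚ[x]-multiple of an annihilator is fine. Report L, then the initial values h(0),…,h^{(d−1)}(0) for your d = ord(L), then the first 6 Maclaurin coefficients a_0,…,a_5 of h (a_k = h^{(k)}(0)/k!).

f: a_k = 3, 0, -24, 0, 32, 0, …
L₀ from L_f via x↦r, Dx↦r'^{-1}Dx.
L = (64 + 384·x + 768·x^2 + 512·x^3) - 2·Dx + (1 + 2·x)·Dx^2  (order 2).
h: a_k = 3, 0, -96, -192, 416, 2048, …
ICs: h(0) = 3, h′(0) = 0.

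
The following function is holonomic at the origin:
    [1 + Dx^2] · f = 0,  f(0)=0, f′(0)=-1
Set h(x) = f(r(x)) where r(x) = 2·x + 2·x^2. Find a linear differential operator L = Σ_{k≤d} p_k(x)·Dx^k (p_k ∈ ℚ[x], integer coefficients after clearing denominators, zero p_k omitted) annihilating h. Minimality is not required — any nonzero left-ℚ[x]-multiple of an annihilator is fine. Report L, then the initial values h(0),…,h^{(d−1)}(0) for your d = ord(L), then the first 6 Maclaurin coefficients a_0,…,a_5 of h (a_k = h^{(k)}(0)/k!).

L = (4 + 24·x + 48·x^2 + 32·x^3) - 2·Dx + (1 + 2·x)·Dx^2  (order 2).
h: a_k = 0, -2, -2, 4/3, 4, 56/15, …
ICs: h(0) = 0, h′(0) = -2.

f: a_k = 0, -1, 0, 1/6, 0, -1/120, …
Change of var in L_f (x↦r) gives L₀.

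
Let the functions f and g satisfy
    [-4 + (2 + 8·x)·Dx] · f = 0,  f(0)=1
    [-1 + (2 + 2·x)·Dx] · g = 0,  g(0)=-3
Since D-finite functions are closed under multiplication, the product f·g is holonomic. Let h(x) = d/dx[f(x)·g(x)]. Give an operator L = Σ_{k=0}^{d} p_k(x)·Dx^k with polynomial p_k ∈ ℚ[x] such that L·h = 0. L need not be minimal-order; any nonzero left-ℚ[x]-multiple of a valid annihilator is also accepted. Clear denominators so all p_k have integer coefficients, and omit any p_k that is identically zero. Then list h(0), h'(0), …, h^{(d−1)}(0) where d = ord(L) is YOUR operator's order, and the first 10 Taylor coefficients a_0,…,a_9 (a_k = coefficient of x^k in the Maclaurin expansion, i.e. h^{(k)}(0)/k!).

L = -9 + (-10 - 66·x - 120·x^2 - 64·x^3)·Dx  (order 1).
h: a_k = -15/2, 27/4, -405/16, 2943/32, -85725/256, 630261/512, -9360225/2048, 70109415/4096, -4231255725/65536, 32109605145/131072, …
ICs: h(0) = -15/2.

f: a_k = 1, 2, -2, 4, -10, 28, -84, 264, -858, 2860, …
g: a_k = -3, -3/2, 3/8, -3/16, 15/128, -21/256, 63/1024, -99/2048, 1287/32768, -2145/65536, …
Product ⇒ symmetric product L₀, ord ≤ 1.
h₀' ⇒ L via d/dx closure of L₀.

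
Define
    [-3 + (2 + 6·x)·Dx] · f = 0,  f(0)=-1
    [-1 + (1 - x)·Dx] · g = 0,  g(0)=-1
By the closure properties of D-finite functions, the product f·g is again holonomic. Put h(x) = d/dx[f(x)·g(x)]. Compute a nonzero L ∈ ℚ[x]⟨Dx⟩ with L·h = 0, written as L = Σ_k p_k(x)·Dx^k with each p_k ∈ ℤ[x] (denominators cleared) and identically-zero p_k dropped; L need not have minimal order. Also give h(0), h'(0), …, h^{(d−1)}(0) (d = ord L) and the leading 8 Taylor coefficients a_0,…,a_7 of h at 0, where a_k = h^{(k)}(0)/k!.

L = (11 + 90·x + 27·x^2) + (-10 - 26·x + 18·x^2 + 18·x^3)·Dx  (order 1).
h: a_k = 5/2, 11/4, 147/16, -13/32, 8375/256, -25827/512, 384671/2048, -1935421/4096, …
ICs: h(0) = 5/2.

f: a_k = -1, -3/2, 9/8, -27/16, 405/128, -1701/256, 15309/1024, -72171/2048, …
g: a_k = -1, -1, -1, -1, -1, -1, -1, -1, …
Product ⇒ symmetric product L₀, ord ≤ 1.
Differentiate: ansatz ord ≤ ord L₀ ⇒ L.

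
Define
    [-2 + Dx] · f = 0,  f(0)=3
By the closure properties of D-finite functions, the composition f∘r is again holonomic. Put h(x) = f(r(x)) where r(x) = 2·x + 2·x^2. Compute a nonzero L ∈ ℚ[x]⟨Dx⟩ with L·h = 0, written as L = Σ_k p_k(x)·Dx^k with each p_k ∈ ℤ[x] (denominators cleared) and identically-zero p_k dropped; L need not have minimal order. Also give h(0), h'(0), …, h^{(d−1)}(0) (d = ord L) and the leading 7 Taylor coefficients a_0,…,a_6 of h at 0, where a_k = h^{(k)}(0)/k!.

L = (-4 - 8·x) + Dx  (order 1).
h: a_k = 3, 12, 36, 80, 152, 1248/5, 5536/15, …
ICs: h(0) = 3.

f: a_k = 3, 6, 6, 4, 2, 4/5, 4/15, …
L₀ from L_f via x↦r, Dx↦r'^{-1}Dx.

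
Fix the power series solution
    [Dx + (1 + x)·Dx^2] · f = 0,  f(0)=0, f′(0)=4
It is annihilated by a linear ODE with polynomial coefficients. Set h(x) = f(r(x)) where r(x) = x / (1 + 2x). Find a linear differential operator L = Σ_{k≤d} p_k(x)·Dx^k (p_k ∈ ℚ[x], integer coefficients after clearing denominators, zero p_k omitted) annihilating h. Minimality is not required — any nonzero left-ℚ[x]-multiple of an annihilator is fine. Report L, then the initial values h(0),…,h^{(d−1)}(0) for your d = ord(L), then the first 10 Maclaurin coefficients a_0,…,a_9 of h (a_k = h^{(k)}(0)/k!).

L = (5 + 12·x)·Dx + (1 + 5·x + 6·x^2)·Dx^2  (order 2).
h: a_k = 0, 4, -10, 76/3, -65, 844/5, -1330/3, 8236/7, -6305/2, 76684/9, …
ICs: h(0) = 0, h′(0) = 4.

f: a_k = 0, 4, -2, 4/3, -1, 4/5, -2/3, 4/7, -1/2, 4/9, …
Change of var in L_f (x↦r) gives L₀.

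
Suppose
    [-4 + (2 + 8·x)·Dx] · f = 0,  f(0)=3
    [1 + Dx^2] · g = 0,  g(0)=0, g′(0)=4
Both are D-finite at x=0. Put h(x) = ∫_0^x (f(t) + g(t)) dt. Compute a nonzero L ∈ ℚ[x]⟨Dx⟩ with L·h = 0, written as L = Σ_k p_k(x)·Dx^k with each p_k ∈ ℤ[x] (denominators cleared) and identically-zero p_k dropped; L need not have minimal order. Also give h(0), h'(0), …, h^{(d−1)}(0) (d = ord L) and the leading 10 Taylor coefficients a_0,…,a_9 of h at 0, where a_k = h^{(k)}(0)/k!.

L = (-26 - 16·x - 32·x^2)·Dx + (-3 - 4·x + 48·x^2 + 64·x^3)·Dx^2 + (-26 - 16·x - 32·x^2)·Dx^3 + (-3 - 4·x + 48·x^2 + 64·x^3)·Dx^4  (order 4).
h: a_k = 0, 3, 5, -2, 17/6, -6, 2521/180, -36, 997919/10080, -286, …
ICs: h(0) = 0, h′(0) = 3, h′′(0) = 10, h′′′(0) = -12.

f: a_k = 3, 6, -6, 12, -30, 84, -252, 792, -2574, 8580, …
g: a_k = 0, 4, 0, -2/3, 0, 1/30, 0, -1/1260, 0, 1/90720, …
L₀ := lclm(L_f,L_g); ord L₀ ≤ 1+2.
h=∫h₀ ⇒ L = L₀·Dx.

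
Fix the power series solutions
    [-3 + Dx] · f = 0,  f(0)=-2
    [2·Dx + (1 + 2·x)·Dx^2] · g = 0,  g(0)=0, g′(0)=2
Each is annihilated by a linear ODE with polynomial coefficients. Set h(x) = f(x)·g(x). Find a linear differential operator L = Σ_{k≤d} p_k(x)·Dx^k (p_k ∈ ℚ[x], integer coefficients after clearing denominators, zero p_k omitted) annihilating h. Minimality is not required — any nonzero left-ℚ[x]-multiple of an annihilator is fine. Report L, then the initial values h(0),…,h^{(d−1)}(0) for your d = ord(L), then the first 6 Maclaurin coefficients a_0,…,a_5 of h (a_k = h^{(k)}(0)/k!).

f: a_k = -2, -6, -9, -9, -27/4, -81/20, …
g: a_k = 0, 2, -2, 8/3, -4, 32/5, …
Product ⇒ symmetric product L₀, ord ≤ 2.
L = (3 + 18·x) + (-4 - 12·x)·Dx + (1 + 2·x)·Dx^2  (order 2).
h: a_k = 0, -4, -8, -34/3, -8, -83/10, …
ICs: h(0) = 0, h′(0) = -4.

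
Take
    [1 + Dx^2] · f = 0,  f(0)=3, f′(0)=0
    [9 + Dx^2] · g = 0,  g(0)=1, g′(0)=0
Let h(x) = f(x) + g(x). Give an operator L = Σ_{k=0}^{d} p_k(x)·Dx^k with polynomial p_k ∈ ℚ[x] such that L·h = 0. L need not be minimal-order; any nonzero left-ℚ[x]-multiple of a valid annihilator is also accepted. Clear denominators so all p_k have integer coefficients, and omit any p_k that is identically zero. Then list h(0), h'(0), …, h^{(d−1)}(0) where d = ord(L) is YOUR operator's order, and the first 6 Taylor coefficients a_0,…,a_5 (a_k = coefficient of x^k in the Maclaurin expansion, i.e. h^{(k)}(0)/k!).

f: a_k = 3, 0, -3/2, 0, 1/8, 0, …
g: a_k = 1, 0, -9/2, 0, 27/8, 0, …
L₀ := lclm(L_f,L_g); ord L₀ ≤ 2+2.
L = 9 + 10·Dx^2 + Dx^4  (order 4).
h: a_k = 4, 0, -6, 0, 7/2, 0, …
ICs: h(0) = 4, h′(0) = 0, h′′(0) = -12, h′′′(0) = 0.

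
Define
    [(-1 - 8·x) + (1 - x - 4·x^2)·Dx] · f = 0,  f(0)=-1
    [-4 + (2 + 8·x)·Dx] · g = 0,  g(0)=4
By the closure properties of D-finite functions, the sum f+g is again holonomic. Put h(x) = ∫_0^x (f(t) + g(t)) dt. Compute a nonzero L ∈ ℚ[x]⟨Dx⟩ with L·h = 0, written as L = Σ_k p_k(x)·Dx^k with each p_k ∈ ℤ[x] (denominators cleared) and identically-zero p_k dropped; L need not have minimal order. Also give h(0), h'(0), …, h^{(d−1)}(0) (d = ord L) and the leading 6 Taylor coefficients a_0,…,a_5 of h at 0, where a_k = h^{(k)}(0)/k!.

f: a_k = -1, -1, -5, -9, -29, -65, …
g: a_k = 4, 8, -8, 16, -40, 112, …
Weyl lclm of L_f,L_g ⇒ L₀ (ord ≤ 2).
h=∫₀ˣh₀: take L = L₀·Dx.
L = (-24 - 156·x - 336·x^2 - 640·x^3)·Dx + (14 + 96·x + 420·x^2 + 1184·x^3 + 1600·x^4)·Dx^2 + (1 - 11·x - 90·x^2 - 24·x^3 + 544·x^4 + 640·x^5)·Dx^3  (order 3).
h: a_k = 0, 3, 7/2, -13/3, 7/4, -69/5, …
ICs: h(0) = 0, h′(0) = 3, h′′(0) = 7.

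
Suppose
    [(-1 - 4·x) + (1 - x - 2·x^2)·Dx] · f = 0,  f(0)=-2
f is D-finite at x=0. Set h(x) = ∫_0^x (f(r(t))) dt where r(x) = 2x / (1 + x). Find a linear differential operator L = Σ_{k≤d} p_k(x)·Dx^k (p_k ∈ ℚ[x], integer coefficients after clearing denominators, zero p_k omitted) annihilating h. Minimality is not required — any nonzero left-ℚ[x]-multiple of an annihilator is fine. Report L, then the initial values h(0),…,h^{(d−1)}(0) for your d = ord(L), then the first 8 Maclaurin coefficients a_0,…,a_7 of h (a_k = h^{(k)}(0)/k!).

L = (2 + 18·x)·Dx + (-1 - x + 9·x^2 + 9·x^3)·Dx^2  (order 2).
h: a_k = 0, -2, -2, -20/3, -9, -36, -54, -1620/7, …
ICs: h(0) = 0, h′(0) = -2.

f: a_k = -2, -2, -6, -10, -22, -42, -86, -170, …
L₀ from L_f via x↦r, Dx↦r'^{-1}Dx.
Integrate: L := L₀·Dx.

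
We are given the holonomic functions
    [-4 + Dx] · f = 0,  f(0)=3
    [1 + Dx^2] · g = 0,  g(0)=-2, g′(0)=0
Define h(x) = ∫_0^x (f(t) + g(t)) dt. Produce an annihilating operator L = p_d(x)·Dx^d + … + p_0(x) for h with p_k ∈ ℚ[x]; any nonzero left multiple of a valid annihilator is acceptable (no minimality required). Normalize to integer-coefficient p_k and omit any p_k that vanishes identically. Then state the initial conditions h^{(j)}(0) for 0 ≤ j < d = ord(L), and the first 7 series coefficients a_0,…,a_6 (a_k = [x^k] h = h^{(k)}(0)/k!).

f: a_k = 3, 12, 24, 32, 32, 128/5, 256/15, …
g: a_k = -2, 0, 1, 0, -1/12, 0, 1/360, …
f+g: L₀ = lclm(L_f,L_g), ord ≤ 1+2.
h=∫h₀ ⇒ L = L₀·Dx.
L = -4·Dx + Dx^2 - 4·Dx^3 + Dx^4  (order 4).
h: a_k = 0, 1, 6, 25/3, 8, 383/60, 64/15, …
ICs: h(0) = 0, h′(0) = 1, h′′(0) = 12, h′′′(0) = 50.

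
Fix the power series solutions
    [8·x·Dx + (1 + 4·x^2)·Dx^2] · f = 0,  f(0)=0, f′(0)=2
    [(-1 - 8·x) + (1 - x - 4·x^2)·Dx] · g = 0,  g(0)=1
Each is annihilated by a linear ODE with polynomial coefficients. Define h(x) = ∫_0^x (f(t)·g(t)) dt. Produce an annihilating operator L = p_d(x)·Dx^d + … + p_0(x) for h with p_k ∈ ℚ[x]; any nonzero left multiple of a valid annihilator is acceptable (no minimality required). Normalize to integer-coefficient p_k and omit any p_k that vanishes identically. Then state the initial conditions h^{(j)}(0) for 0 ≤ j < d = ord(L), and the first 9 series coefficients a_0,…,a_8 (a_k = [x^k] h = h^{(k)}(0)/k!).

L = (8 + 8·x + 96·x^2)·Dx + (2 + 8·x + 16·x^2 + 96·x^3)·Dx^2 + (-1 + x + 4·x^3 + 16·x^4)·Dx^3  (order 3).
h: a_k = 0, 0, 1, 2/3, 11/6, 46/15, 383/45, 562/35, 3133/84, …
ICs: h(0) = 0, h′(0) = 0, h′′(0) = 2.

f: a_k = 0, 2, 0, -8/3, 0, 32/5, 0, -128/7, 0, …
g: a_k = 1, 1, 5, 9, 29, 65, 181, 441, 1165, …
Sym-product of L_f,L_g gives L₀ (≤ ord 2).
∫: right-multiply L₀ by Dx.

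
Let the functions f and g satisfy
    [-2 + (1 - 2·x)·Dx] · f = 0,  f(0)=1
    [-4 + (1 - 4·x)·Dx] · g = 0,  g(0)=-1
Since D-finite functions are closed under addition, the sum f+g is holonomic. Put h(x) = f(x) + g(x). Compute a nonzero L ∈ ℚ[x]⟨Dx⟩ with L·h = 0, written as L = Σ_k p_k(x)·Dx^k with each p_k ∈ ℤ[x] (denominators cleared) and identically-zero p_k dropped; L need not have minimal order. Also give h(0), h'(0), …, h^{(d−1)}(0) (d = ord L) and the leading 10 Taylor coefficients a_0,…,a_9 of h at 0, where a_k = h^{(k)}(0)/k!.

f: a_k = 1, 2, 4, 8, 16, 32, 64, 128, 256, 512, …
g: a_k = -1, -4, -16, -64, -256, -1024, -4096, -16384, -65536, -262144, …
Sum ⇒ L₀ = lclm(L_f,L_g) in ℚ(x)⟨Dx⟩.
L = -16 + (12 - 32·x)·Dx + (-1 + 6·x - 8·x^2)·Dx^2  (order 2).
h: a_k = 0, -2, -12, -56, -240, -992, -4032, -16256, -65280, -261632, …
ICs: h(0) = 0, h′(0) = -2.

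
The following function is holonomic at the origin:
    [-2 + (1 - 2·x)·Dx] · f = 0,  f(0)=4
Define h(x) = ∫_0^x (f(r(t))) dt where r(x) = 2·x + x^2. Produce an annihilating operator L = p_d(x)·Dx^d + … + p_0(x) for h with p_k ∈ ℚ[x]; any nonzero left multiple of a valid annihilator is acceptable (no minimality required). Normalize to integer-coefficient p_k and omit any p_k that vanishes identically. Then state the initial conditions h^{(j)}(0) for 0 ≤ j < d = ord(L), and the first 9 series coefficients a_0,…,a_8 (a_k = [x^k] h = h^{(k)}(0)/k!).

f: a_k = 4, 8, 16, 32, 64, 128, 256, 512, 1024, …
f∘r: x↦r, Dx↦Dx/r' in L_f ⇒ L₀.
h=∫h₀ ⇒ L = L₀·Dx.
L = (4 + 4·x)·Dx + (-1 + 4·x + 2·x^2)·Dx^2  (order 2).
h: a_k = 0, 4, 8, 24, 80, 1424/5, 1056, 28192/7, 15680, …
ICs: h(0) = 0, h′(0) = 4.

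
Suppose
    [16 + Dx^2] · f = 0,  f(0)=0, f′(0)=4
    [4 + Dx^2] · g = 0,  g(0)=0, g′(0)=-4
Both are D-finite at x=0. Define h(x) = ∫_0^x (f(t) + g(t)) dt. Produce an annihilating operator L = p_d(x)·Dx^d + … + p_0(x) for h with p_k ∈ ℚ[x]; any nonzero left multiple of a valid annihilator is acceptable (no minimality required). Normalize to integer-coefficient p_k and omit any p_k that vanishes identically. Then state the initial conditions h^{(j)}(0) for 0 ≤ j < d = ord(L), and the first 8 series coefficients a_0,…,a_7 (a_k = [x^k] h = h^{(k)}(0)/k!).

L = 64·Dx + 20·Dx^3 + Dx^5  (order 5).
h: a_k = 0, 0, 0, 0, -2, 0, 4/3, 0, …
ICs: h(0) = 0, h′(0) = 0, h′′(0) = 0, h′′′(0) = 0, h′′′′(0) = -48.

f: a_k = 0, 4, 0, -32/3, 0, 128/15, 0, -1024/315, …
g: a_k = 0, -4, 0, 8/3, 0, -8/15, 0, 16/315, …
f+g: L₀ = lclm(L_f,L_g), ord ≤ 2+2.
∫: right-multiply L₀ by Dx.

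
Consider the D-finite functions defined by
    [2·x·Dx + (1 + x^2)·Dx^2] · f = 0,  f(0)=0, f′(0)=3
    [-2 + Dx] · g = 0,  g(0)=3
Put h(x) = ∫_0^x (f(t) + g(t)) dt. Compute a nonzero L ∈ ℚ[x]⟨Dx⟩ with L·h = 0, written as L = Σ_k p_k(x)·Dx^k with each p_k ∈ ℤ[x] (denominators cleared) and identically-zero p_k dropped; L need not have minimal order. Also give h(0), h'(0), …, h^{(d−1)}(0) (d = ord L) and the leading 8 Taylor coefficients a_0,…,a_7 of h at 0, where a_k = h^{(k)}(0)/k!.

L = (2 - 4·x - 6·x^2 - 4·x^3)·Dx^2 + (-3 - x^2 - 2·x^4)·Dx^3 + (1 + x + 2·x^2 + x^3 + x^4)·Dx^4  (order 4).
h: a_k = 0, 3, 9/2, 2, 3/4, 2/5, 7/30, 4/105, …
ICs: h(0) = 0, h′(0) = 3, h′′(0) = 9, h′′′(0) = 12.

f: a_k = 0, 3, 0, -1, 0, 3/5, 0, -3/7, …
g: a_k = 3, 6, 6, 4, 2, 4/5, 4/15, 8/105, …
f+g: L₀ = lclm(L_f,L_g), ord ≤ 2+1.
Integrate: L := L₀·Dx.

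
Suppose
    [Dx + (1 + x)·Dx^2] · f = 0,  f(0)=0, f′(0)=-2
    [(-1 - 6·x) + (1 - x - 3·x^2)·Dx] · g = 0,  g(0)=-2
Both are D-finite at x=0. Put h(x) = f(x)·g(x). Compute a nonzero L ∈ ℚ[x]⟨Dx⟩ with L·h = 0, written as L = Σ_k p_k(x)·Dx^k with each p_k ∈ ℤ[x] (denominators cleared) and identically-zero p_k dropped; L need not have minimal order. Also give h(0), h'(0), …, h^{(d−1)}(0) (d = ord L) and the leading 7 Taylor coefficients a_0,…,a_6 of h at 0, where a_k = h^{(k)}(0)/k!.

f: a_k = 0, -2, 1, -2/3, 1/2, -2/5, 1/3, …
g: a_k = -2, -2, -8, -14, -38, -80, -194, …
L₀ := L_f ⊗_s L_g (sym. prod.), ord ≤ 2.
L = (7 + 12·x) + (1 + 15·x + 15·x^2)·Dx + (-1 + 4·x^2 + 3·x^3)·Dx^2  (order 2).
h: a_k = 0, 4, 2, 46/3, 61/3, 1007/15, 1912/15, …
ICs: h(0) = 0, h′(0) = 4.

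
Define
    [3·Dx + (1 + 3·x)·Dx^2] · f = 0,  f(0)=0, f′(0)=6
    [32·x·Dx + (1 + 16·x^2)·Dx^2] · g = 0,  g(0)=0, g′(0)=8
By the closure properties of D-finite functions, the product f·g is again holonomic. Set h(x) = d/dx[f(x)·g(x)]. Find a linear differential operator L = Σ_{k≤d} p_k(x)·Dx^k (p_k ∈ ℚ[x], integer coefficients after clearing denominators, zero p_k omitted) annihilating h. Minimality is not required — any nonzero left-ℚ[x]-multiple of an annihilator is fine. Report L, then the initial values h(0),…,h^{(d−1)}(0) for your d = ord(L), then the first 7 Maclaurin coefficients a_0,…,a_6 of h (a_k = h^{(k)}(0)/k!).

L = (15744 + 89280·x + 811008·x^2 + 5299200·x^3 + 13271040·x^4 + 17252352·x^5 + 21233664·x^7) + (4258 + 91200·x + 775488·x^2 + 4635648·x^3 + 18247680·x^4 + 41140224·x^5 + 46448640·x^6 + 21233664·x^7 + 74317824·x^8)·Dx + (492 + 12548·x + 131328·x^2 + 747968·x^3 + 3219456·x^4 + 10146816·x^5 + 21233664·x^6 + 24920064·x^7 + 21233664·x^8 + 42467328·x^9)·Dx^2 + (73 + 822·x + 6161·x^2 + 34944·x^3 + 151168·x^4 + 500736·x^5 + 1322496·x^6 + 2654208·x^7 + 3244032·x^8 + 3538944·x^9 + 5308416·x^10)·Dx^3  (order 3).
h: a_k = 0, 96, -216, -448, 300, 74016/5, -136584/5, …
ICs: h(0) = 0, h′(0) = 96, h′′(0) = -432.

f: a_k = 0, 6, -9, 18, -81/2, 486/5, -243, …
g: a_k = 0, 8, 0, -128/3, 0, 2048/5, 0, …
Sym-product of L_f,L_g gives L₀ (≤ ord 4).
h=h₀': d/dx-closure on L₀ ⇒ L.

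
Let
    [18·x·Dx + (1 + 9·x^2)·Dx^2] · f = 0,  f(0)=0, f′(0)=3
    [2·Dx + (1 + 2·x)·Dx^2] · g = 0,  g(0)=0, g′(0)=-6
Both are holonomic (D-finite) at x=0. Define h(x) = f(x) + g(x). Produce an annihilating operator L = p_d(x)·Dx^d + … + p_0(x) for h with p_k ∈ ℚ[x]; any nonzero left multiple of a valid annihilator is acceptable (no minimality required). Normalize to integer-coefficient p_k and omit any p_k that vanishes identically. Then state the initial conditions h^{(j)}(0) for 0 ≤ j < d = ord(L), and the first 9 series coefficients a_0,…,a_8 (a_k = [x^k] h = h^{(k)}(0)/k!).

f: a_k = 0, 3, 0, -9, 0, 243/5, 0, -2187/7, 0, …
g: a_k = 0, -6, 6, -8, 12, -96/5, 32, -384/7, 96, …
f+g: L₀ = lclm(L_f,L_g), ord ≤ 2+2.
L = (-18 - 108·x + 486·x^2 + 324·x^3)·Dx + (-13 - 36·x + 135·x^2 + 972·x^3 + 648·x^4)·Dx^2 + (-1 + 7·x + 18·x^2 + 81·x^3 + 243·x^4 + 162·x^5)·Dx^3  (order 3).
h: a_k = 0, -3, 6, -17, 12, 147/5, 32, -2571/7, 96, …
ICs: h(0) = 0, h′(0) = -3, h′′(0) = 12.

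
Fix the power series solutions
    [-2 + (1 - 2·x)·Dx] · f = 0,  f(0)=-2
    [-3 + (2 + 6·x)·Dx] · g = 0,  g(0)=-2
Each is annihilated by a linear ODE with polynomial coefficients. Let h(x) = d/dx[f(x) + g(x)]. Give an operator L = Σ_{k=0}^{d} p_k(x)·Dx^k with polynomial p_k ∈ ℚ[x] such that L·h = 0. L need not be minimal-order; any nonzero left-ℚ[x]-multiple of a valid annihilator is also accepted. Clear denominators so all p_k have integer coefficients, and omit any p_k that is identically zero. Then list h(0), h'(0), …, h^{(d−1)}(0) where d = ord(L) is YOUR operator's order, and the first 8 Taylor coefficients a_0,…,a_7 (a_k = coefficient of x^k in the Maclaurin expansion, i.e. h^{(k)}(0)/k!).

L = (-252 - 216·x) + (-69 - 684·x - 756·x^2)·Dx + (22 + 58·x - 96·x^2 - 216·x^3)·Dx^2  (order 2).
h: a_k = -7, -23/2, -465/8, -1643/16, -49465/128, -150681/256, -2340205/1024, -5573939/2048, …
ICs: h(0) = -7, h′(0) = -23/2.

f: a_k = -2, -4, -8, -16, -32, -64, -128, -256, …
g: a_k = -2, -3, 9/4, -27/8, 405/64, -1701/128, 15309/512, -72171/1024, …
Weyl lclm of L_f,L_g ⇒ L₀ (ord ≤ 2).
h₀' ⇒ L via d/dx closure of L₀.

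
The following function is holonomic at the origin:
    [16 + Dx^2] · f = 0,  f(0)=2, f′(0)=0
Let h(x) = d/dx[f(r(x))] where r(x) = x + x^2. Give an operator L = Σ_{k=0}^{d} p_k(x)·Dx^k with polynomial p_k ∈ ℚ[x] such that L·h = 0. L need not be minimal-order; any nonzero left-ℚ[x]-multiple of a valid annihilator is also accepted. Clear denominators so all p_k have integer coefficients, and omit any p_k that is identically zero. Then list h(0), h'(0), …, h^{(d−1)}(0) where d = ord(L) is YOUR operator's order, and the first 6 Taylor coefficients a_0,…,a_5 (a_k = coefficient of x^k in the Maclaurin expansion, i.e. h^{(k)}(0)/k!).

L = (28 + 128·x + 384·x^2 + 512·x^3 + 256·x^4) + (-6 - 12·x)·Dx + (1 + 4·x + 4·x^2)·Dx^2  (order 2).
h: a_k = 0, -32, -96, 64/3, 1280/3, 10496/15, …
ICs: h(0) = 0, h′(0) = -32.

f: a_k = 2, 0, -16, 0, 64/3, 0, …
h₀=f(r): pull back L_f along r ⇒ L₀.
Derive L from L₀ (diff closure).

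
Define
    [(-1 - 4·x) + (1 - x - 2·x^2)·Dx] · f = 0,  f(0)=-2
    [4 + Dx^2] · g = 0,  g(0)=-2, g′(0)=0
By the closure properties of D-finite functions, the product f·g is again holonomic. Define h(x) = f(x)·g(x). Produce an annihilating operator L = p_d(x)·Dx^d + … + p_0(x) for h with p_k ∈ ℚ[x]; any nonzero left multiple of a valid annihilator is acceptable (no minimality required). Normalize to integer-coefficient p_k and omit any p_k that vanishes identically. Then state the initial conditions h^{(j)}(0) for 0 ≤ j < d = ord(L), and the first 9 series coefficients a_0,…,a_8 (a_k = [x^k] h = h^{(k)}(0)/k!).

L = (4·x + 8·x^2) + (2 + 8·x)·Dx + (-1 + x + 2·x^2)·Dx^2  (order 2).
h: a_k = 4, 4, 4, 12, 68/3, 140/3, 4124/45, 8324/45, 116012/315, …
ICs: h(0) = 4, h′(0) = 4.

f: a_k = -2, -2, -6, -10, -22, -42, -86, -170, -342, …
g: a_k = -2, 0, 4, 0, -4/3, 0, 8/45, 0, -4/315, …
Product ⇒ symmetric product L₀, ord ≤ 2.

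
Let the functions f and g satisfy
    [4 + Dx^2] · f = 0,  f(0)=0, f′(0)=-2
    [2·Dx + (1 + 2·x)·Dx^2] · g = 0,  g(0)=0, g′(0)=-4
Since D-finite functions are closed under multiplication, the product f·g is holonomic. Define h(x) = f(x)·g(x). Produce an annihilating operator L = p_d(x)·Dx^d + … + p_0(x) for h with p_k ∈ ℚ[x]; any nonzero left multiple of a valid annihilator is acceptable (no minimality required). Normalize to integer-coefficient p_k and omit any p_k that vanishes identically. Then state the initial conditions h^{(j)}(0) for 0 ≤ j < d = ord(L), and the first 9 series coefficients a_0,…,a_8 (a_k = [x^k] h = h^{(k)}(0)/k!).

f: a_k = 0, -2, 0, 4/3, 0, -4/15, 0, 8/315, 0, …
g: a_k = 0, -4, 4, -16/3, 8, -64/5, 64/3, -256/7, 64, …
h₀=f·g: eliminate ⇒ L₀, order ≤ 2·2.
L = (-48 + 192·x + 1216·x^2 + 2048·x^3 + 1024·x^4) + (32 + 320·x + 768·x^2 + 512·x^3)·Dx + (160·x + 672·x^2 + 1024·x^3 + 512·x^4)·Dx^2 + (8 + 80·x + 192·x^2 + 128·x^3)·Dx^3 + (3 + 28·x + 92·x^2 + 128·x^3 + 64·x^4)·Dx^4  (order 4).
h: a_k = 0, 0, 8, -8, 16/3, -32/3, 176/9, -496/15, 3616/63, …
ICs: h(0) = 0, h′(0) = 0, h′′(0) = 16, h′′′(0) = -48.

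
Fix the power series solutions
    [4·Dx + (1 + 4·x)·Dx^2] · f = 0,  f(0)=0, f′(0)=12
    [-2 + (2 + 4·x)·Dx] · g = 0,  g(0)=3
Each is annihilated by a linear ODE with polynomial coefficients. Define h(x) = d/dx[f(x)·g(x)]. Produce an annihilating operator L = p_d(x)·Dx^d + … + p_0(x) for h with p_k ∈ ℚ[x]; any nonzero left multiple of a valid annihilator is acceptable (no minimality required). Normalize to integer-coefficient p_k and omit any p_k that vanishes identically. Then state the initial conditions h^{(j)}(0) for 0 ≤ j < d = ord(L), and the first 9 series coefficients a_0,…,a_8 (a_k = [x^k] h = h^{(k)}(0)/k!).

f: a_k = 0, 12, -24, 64, -192, 3072/5, -2048, 49152/7, -24576, …
g: a_k = 3, 3, -3/2, 3/2, -15/8, 21/8, -63/16, 99/16, -1287/128, …
h₀=f·g: eliminate ⇒ L₀, order ≤ 2·1.
h=h₀': d/dx-closure on L₀ ⇒ L.
L = (-11 - 8·x + 16·x^2) + (-14 - 36·x + 48·x^2 + 128·x^3)·Dx + (-1 - 4·x + 12·x^2 + 64·x^3 + 64·x^4)·Dx^2  (order 2).
h: a_k = 36, -72, 306, -1320, 11127/2, -115209/5, 1887381/20, -13432302/35, 348030693/224, …
ICs: h(0) = 36, h′(0) = -72.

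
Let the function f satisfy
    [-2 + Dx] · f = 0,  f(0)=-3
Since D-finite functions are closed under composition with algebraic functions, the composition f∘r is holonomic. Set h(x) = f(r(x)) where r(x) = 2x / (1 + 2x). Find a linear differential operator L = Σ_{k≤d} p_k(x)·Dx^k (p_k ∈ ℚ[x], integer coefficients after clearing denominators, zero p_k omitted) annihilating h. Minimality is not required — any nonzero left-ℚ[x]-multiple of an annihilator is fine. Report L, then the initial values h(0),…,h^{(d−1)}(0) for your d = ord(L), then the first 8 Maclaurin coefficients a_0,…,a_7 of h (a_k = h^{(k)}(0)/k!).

L = -4 + (1 + 4·x + 4·x^2)·Dx  (order 1).
h: a_k = -3, -12, 0, 16, -32, 192/5, -256/15, -1280/21, …
ICs: h(0) = -3.

f: a_k = -3, -6, -6, -4, -2, -4/5, -4/15, -8/105, …
Substitute x→r, Dx→(1/r')Dx; clear ⇒ L₀.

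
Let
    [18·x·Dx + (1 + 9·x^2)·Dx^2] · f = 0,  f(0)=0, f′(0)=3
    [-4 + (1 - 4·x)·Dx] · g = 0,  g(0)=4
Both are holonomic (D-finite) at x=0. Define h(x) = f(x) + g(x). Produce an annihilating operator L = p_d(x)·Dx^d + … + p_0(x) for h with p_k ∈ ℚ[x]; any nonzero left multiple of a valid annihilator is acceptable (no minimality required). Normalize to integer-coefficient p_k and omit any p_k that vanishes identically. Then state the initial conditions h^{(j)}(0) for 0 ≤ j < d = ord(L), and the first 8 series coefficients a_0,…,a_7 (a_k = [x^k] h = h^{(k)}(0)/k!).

f: a_k = 0, 3, 0, -9, 0, 243/5, 0, -2187/7, …
g: a_k = 4, 16, 64, 256, 1024, 4096, 16384, 65536, …
h₀=f+g: left-lcm gives L₀, ord ≤ 3.
L = (72 - 1152·x - 1944·x^2)·Dx + (-57 + 72·x - 765·x^2 - 1944·x^3)·Dx^2 + (4 - 7·x - 63·x^3 - 324·x^4)·Dx^3  (order 3).
h: a_k = 4, 19, 64, 247, 1024, 20723/5, 16384, 456565/7, …
ICs: h(0) = 4, h′(0) = 19, h′′(0) = 128.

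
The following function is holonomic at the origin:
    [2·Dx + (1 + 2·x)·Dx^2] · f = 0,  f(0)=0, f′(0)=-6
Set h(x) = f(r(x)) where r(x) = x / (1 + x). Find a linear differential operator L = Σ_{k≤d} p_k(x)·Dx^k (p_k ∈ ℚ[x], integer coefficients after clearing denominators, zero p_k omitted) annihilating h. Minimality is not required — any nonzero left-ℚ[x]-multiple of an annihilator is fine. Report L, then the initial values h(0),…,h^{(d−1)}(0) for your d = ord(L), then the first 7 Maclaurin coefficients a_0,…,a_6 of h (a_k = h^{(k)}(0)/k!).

L = (4 + 6·x)·Dx + (1 + 4·x + 3·x^2)·Dx^2  (order 2).
h: a_k = 0, -6, 12, -26, 60, -726/5, 364, …
ICs: h(0) = 0, h′(0) = -6.

f: a_k = 0, -6, 6, -8, 12, -96/5, 32, …
Substitute x→r, Dx→(1/r')Dx; clear ⇒ L₀.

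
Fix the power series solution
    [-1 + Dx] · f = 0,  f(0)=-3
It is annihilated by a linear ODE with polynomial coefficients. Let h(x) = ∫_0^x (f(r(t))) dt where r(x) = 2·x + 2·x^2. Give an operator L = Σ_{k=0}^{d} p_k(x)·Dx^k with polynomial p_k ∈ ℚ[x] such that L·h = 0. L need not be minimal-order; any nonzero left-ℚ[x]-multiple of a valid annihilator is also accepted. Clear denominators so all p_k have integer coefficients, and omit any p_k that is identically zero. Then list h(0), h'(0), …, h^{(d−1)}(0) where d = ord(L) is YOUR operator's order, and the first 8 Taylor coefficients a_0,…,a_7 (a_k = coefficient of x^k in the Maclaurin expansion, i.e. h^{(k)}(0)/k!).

f: a_k = -3, -3, -3/2, -1/2, -1/8, -1/40, -1/240, -1/1680, …
f∘r: x↦r, Dx↦Dx/r' in L_f ⇒ L₀.
Integrate: L := L₀·Dx.
L = (-2 - 4·x)·Dx + Dx^2  (order 2).
h: a_k = 0, -3, -3, -4, -4, -4, -52/15, -304/105, …
ICs: h(0) = 0, h′(0) = -3.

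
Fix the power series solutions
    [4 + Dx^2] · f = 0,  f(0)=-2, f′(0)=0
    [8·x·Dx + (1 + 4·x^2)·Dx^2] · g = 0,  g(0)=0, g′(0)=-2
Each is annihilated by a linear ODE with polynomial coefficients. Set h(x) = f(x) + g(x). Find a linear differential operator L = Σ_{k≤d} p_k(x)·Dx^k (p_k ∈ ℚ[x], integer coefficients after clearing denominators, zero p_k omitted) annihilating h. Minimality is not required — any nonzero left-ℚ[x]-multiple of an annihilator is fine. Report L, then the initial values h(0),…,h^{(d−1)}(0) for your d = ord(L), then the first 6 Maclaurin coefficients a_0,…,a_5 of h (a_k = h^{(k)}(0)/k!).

f: a_k = -2, 0, 4, 0, -4/3, 0, …
g: a_k = 0, -2, 0, 8/3, 0, -32/5, …
h₀=f+g: left-lcm gives L₀, ord ≤ 4.
L = (-352·x + 1792·x^3 + 512·x^5)·Dx + (-4 + 112·x^2 + 576·x^4 + 256·x^6)·Dx^2 + (-88·x + 448·x^3 + 128·x^5)·Dx^3 + (-1 + 28·x^2 + 144·x^4 + 64·x^6)·Dx^4  (order 4).
h: a_k = -2, -2, 4, 8/3, -4/3, -32/5, …
ICs: h(0) = -2, h′(0) = -2, h′′(0) = 8, h′′′(0) = 16.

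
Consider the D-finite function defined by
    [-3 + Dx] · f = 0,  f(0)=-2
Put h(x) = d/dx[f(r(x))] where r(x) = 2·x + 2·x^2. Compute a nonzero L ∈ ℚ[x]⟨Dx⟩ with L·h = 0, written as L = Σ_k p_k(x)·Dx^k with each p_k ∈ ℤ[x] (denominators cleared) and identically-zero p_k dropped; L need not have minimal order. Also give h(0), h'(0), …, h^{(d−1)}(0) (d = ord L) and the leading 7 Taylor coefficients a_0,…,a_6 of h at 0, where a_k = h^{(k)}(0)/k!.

L = (8 + 24·x + 24·x^2) + (-1 - 2·x)·Dx  (order 1).
h: a_k = -12, -96, -432, -1440, -3888, -44928/5, -91584/5, …
ICs: h(0) = -12.

f: a_k = -2, -6, -9, -9, -27/4, -81/20, -81/40, …
L₀ from L_f via x↦r, Dx↦r'^{-1}Dx.
h=h₀': d/dx-closure on L₀ ⇒ L.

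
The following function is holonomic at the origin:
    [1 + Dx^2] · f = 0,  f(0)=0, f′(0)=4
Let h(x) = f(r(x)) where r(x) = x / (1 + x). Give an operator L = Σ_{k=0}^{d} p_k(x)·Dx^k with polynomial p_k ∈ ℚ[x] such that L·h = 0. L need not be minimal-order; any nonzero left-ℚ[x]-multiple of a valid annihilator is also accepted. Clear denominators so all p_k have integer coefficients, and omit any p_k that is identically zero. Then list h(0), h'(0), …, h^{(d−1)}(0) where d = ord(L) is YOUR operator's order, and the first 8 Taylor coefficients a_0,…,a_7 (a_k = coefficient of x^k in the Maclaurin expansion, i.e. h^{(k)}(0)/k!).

L = 1 + (2 + 6·x + 6·x^2 + 2·x^3)·Dx + (1 + 4·x + 6·x^2 + 4·x^3 + x^4)·Dx^2  (order 2).
h: a_k = 0, 4, -4, 10/3, -2, 1/30, 5/2, -6931/1260, …
ICs: h(0) = 0, h′(0) = 4.

f: a_k = 0, 4, 0, -2/3, 0, 1/30, 0, -1/1260, …
h₀=f(r): pull back L_f along r ⇒ L₀.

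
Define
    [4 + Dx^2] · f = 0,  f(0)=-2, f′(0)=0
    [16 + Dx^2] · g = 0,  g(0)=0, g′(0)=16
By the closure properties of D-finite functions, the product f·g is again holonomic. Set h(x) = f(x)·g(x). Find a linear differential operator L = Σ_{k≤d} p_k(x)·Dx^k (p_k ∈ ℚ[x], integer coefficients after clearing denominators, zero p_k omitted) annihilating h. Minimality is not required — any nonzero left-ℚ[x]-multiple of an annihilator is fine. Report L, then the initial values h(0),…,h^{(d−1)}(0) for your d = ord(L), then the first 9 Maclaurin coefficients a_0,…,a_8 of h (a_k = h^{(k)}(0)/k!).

L = 144 + 40·Dx^2 + Dx^4  (order 4).
h: a_k = 0, -32, 0, 448/3, 0, -3904/15, 0, 70016/315, 0, …
ICs: h(0) = 0, h′(0) = -32, h′′(0) = 0, h′′′(0) = 896.

f: a_k = -2, 0, 4, 0, -4/3, 0, 8/45, 0, -4/315, …
g: a_k = 0, 16, 0, -128/3, 0, 512/15, 0, -4096/315, 0, …
Product ⇒ symmetric product L₀, ord ≤ 4.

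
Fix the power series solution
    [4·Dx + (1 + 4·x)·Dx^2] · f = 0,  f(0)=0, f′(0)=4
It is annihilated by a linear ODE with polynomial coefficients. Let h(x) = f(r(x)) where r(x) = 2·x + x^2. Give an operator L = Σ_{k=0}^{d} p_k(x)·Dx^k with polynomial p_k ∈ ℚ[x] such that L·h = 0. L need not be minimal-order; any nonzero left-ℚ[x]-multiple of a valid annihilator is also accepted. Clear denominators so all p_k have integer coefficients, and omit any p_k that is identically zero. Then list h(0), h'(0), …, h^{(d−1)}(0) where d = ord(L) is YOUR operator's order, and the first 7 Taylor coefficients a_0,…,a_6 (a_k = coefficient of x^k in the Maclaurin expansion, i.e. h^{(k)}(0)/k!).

L = (7 + 8·x + 4·x^2)·Dx + (1 + 9·x + 12·x^2 + 4·x^3)·Dx^2  (order 2).
h: a_k = 0, 8, -28, 416/3, -776, 23168/5, -86464/3, …
ICs: h(0) = 0, h′(0) = 8.

f: a_k = 0, 4, -8, 64/3, -64, 1024/5, -2048/3, …
f∘r: x↦r, Dx↦Dx/r' in L_f ⇒ L₀.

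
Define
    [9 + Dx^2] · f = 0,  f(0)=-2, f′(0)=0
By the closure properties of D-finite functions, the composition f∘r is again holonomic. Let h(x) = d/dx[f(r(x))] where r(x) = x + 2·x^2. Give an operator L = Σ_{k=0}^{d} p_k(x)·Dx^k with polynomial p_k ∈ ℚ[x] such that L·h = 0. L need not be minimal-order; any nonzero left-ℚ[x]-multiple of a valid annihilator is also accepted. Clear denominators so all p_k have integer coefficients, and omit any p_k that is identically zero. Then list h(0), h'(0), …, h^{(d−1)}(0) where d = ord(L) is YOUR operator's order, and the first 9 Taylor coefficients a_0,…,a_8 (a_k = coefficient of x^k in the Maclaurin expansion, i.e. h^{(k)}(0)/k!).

f: a_k = -2, 0, 9, 0, -27/4, 0, 81/40, 0, -729/2240, …
f∘r: x↦r, Dx↦Dx/r' in L_f ⇒ L₀.
Differentiate: ansatz ord ≤ ord L₀ ⇒ L.
L = (57 + 144·x + 864·x^2 + 2304·x^3 + 2304·x^4) + (-12 - 48·x)·Dx + (1 + 8·x + 16·x^2)·Dx^2  (order 2).
h: a_k = 0, 18, 108, 117, -270, -19197/20, -13419/10, 29511/280, 401679/140, …
ICs: h(0) = 0, h′(0) = 18.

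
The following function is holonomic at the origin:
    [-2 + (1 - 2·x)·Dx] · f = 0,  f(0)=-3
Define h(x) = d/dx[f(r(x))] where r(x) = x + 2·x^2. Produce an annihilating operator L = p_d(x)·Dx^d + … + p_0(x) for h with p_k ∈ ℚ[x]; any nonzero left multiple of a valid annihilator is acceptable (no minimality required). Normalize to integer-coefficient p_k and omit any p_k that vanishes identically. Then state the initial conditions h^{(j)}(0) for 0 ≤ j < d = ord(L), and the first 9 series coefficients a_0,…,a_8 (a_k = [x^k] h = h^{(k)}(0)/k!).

f: a_k = -3, -6, -12, -24, -48, -96, -192, -384, -768, …
L₀ from L_f via x↦r, Dx↦r'^{-1}Dx.
h₀' ⇒ L via d/dx closure of L₀.
L = (8 + 24·x + 48·x^2) + (-1 - 2·x + 12·x^2 + 16·x^3)·Dx  (order 1).
h: a_k = -6, -48, -216, -960, -3840, -14976, -56448, -208896, -760320, …
ICs: h(0) = -6.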